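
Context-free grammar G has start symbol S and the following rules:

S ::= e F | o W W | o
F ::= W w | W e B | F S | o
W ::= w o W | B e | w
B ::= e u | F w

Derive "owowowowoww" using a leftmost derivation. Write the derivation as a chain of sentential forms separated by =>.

S => oWW   [S ::= o W W]
oWW => owoWW   [W ::= w o W]
owoWW => owowoWW   [W ::= w o W]
owowoWW => owowowoWW   [W ::= w o W]
owowowoWW => owowowowoWW   [W ::= w o W]
owowowowoWW => owowowowowW   [W ::= w]
owowowowowW => owowowowoww   [W ::= w]

S => oWW => owoWW => owowoWW => owowowoWW => owowowowoWW => owowowowowW => owowowowoww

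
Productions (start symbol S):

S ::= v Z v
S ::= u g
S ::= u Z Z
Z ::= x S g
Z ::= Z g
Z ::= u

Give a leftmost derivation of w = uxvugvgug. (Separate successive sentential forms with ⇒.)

S ⇒ uZZ ⇒ uxSgZ ⇒ uxvZvgZ ⇒ uxvZgvgZ ⇒ uxvugvgZ ⇒ uxvugvgZg ⇒ uxvugvgug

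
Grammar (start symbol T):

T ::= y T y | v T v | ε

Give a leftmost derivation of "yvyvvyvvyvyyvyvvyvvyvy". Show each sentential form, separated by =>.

T => yTy   [T ::= y T y]
yTy => yvTvy   [T ::= v T v]
yvTvy => yvyTyvy   [T ::= y T y]
yvyTyvy => yvyvTvyvy   [T ::= v T v]
yvyvTvyvy => yvyvvTvvyvy   [T ::= v T v]
yvyvvTvvyvy => yvyvvyTyvvyvy   [T ::= y T y]
yvyvvyTyvvyvy => yvyvvyvTvyvvyvy   [T ::= v T v]
yvyvvyvTvyvvyvy => yvyvvyvvTvvyvvyvy   [T ::= v T v]
yvyvvyvvTvvyvvyvy => yvyvvyvvyTyvvyvvyvy   [T ::= y T y]
yvyvvyvvyTyvvyvvyvy => yvyvvyvvyvTvyvvyvvyvy   [T ::= v T v]
yvyvvyvvyvTvyvvyvvyvy => yvyvvyvvyvyTyvyvvyvvyvy   [T ::= y T y]
yvyvvyvvyvyTyvyvvyvvyvy => yvyvvyvvyvyyvyvvyvvyvy   [T ::= ε]

T => yTy => yvTvy => yvyTyvy => yvyvTvyvy => yvyvvTvvyvy => yvyvvyTyvvyvy => yvyvvyvTvyvvyvy => yvyvvyvvTvvyvvyvy => yvyvvyvvyTyvvyvvyvy => yvyvvyvvyvTvyvvyvvyvy => yvyvvyvvyvyTyvyvvyvvyvy => yvyvvyvvyvyyvyvvyvvyvy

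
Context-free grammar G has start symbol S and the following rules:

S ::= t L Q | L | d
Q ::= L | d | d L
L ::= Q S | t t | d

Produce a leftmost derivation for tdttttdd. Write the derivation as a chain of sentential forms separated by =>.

S=>tLQ=>tQSQ=>tLSQ=>tQSSQ=>tdLSSQ=>tdttSSQ=>tdttLSQ=>tdttttSQ=>tdttttdQ=>tdttttdd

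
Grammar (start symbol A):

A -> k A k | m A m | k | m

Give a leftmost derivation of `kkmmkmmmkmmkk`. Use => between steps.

A => kAk => kkAkk => kkmAmkk => kkmmAmmkk => kkmmkAkmmkk => kkmmkmAmkmmkk => kkmmkmmmkmmkk

A => kAk   [A -> k A k]
kAk => kkAkk   [A -> k A k]
kkAkk => kkmAmkk   [A -> m A m]
kkmAmkk => kkmmAmmkk   [A -> m A m]
kkmmAmmkk => kkmmkAkmmkk   [A -> k A k]
kkmmkAkmmkk => kkmmkmAmkmmkk   [A -> m A m]
kkmmkmAmkmmkk => kkmmkmmmkmmkk   [A -> m]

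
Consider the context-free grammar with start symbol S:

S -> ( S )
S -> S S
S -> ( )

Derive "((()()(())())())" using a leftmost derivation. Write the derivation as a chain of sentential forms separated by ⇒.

S ⇒ (S)   [S -> ( S )]
(S) ⇒ (SS)   [S -> S S]
(SS) ⇒ ((S)S)   [S -> ( S )]
((S)S) ⇒ ((SS)S)   [S -> S S]
((SS)S) ⇒ ((SSS)S)   [S -> S S]
((SSS)S) ⇒ ((()SS)S)   [S -> ( )]
((()SS)S) ⇒ ((()()S)S)   [S -> ( )]
((()()S)S) ⇒ ((()()SS)S)   [S -> S S]
((()()SS)S) ⇒ ((()()(S)S)S)   [S -> ( S )]
((()()(S)S)S) ⇒ ((()()(())S)S)   [S -> ( )]
((()()(())S)S) ⇒ ((()()(())())S)   [S -> ( )]
((()()(())())S) ⇒ ((()()(())())())   [S -> ( )]

S ⇒ (S) ⇒ (SS) ⇒ ((S)S) ⇒ ((SS)S) ⇒ ((SSS)S) ⇒ ((()SS)S) ⇒ ((()()S)S) ⇒ ((()()SS)S) ⇒ ((()()(S)S)S) ⇒ ((()()(())S)S) ⇒ ((()()(())())S) ⇒ ((()()(())())())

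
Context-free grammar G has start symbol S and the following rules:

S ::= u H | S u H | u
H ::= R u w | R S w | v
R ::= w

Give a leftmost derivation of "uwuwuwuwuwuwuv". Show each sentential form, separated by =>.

S => SuH   [S ::= S u H]
SuH => SuHuH   [S ::= S u H]
SuHuH => SuHuHuH   [S ::= S u H]
SuHuHuH => uHuHuHuH   [S ::= u H]
uHuHuHuH => uRuwuHuHuH   [H ::= R u w]
uRuwuHuHuH => uwuwuHuHuH   [R ::= w]
uwuwuHuHuH => uwuwuRuwuHuH   [H ::= R u w]
uwuwuRuwuHuH => uwuwuwuwuHuH   [R ::= w]
uwuwuwuwuHuH => uwuwuwuwuRuwuH   [H ::= R u w]
uwuwuwuwuRuwuH => uwuwuwuwuwuwuH   [R ::= w]
uwuwuwuwuwuwuH => uwuwuwuwuwuwuv   [H ::= v]

S=>SuH=>SuHuH=>SuHuHuH=>uHuHuHuH=>uRuwuHuHuH=>uwuwuHuHuH=>uwuwuRuwuHuH=>uwuwuwuwuHuH=>uwuwuwuwuRuwuH=>uwuwuwuwuwuwuH=>uwuwuwuwuwuwuv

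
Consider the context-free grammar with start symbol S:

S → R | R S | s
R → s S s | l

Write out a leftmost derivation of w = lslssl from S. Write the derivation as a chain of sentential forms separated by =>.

S => RS => lS => lRS => lsSsS => lsRSsS => lslSsS => lslssS => lslssR => lslssl

S => RS   [S → R S]
RS => lS   [R → l]
lS => lRS   [S → R S]
lRS => lsSsS   [R → s S s]
lsSsS => lsRSsS   [S → R S]
lsRSsS => lslSsS   [R → l]
lslSsS => lslssS   [S → s]
lslssS => lslssR   [S → R]
lslssR => lslssl   [R → l]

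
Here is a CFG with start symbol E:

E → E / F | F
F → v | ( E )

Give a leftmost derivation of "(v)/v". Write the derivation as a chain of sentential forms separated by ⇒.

E ⇒ E/F ⇒ F/F ⇒ (E)/F ⇒ (F)/F ⇒ (v)/F ⇒ (v)/v

E ⇒ E/F   [E → E / F]
E/F ⇒ F/F   [E → F]
F/F ⇒ (E)/F   [F → ( E )]
(E)/F ⇒ (F)/F   [E → F]
(F)/F ⇒ (v)/F   [F → v]
(v)/F ⇒ (v)/v   [F → v]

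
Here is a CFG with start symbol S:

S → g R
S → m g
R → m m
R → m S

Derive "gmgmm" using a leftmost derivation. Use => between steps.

S => gR   [S → g R]
gR => gmS   [R → m S]
gmS => gmgR   [S → g R]
gmgR => gmgmm   [R → m m]

S => gR => gmS => gmgR => gmgmm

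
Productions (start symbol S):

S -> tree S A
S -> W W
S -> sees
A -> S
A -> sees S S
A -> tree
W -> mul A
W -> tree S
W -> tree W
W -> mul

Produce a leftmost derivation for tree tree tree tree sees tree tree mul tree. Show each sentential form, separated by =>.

S => W W   [S -> W W]
W W => tree W W   [W -> tree W]
tree W W => tree tree W W   [W -> tree W]
tree tree W W => tree tree tree W W   [W -> tree W]
tree tree tree W W => tree tree tree tree S W   [W -> tree S]
tree tree tree tree S W => tree tree tree tree sees W   [S -> sees]
tree tree tree tree sees W => tree tree tree tree sees tree W   [W -> tree W]
tree tree tree tree sees tree W => tree tree tree tree sees tree tree W   [W -> tree W]
tree tree tree tree sees tree tree W => tree tree tree tree sees tree tree mul A   [W -> mul A]
tree tree tree tree sees tree tree mul A => tree tree tree tree sees tree tree mul tree   [A -> tree]

S => W W => tree W W => tree tree W W => tree tree tree W W => tree tree tree tree S W => tree tree tree tree sees W => tree tree tree tree sees tree W => tree tree tree tree sees tree tree W => tree tree tree tree sees tree tree mul A => tree tree tree tree sees tree tree mul tree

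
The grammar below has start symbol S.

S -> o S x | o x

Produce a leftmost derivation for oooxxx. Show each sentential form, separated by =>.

S=>oSx=>ooSxx=>oooxxx

S => oSx   [S -> o S x]
oSx => ooSxx   [S -> o S x]
ooSxx => oooxxx   [S -> o x]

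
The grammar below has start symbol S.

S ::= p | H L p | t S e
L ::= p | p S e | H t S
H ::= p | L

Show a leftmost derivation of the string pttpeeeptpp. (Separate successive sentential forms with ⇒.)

S ⇒ HLp ⇒ LLp ⇒ pSeLp ⇒ ptSeeLp ⇒ pttSeeeLp ⇒ pttpeeeLp ⇒ pttpeeeHtSp ⇒ pttpeeeptSp ⇒ pttpeeeptpp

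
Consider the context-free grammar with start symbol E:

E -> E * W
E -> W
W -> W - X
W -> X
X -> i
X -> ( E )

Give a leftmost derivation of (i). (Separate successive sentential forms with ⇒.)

E ⇒ W ⇒ X ⇒ (E) ⇒ (W) ⇒ (X) ⇒ (i)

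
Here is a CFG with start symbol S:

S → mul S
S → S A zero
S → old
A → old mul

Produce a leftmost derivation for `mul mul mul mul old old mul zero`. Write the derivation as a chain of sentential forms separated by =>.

S => S A zero => mul S A zero => mul mul S A zero => mul mul mul S A zero => mul mul mul mul S A zero => mul mul mul mul old A zero => mul mul mul mul old old mul zero

S => S A zero   [S → S A zero]
S A zero => mul S A zero   [S → mul S]
mul S A zero => mul mul S A zero   [S → mul S]
mul mul S A zero => mul mul mul S A zero   [S → mul S]
mul mul mul S A zero => mul mul mul mul S A zero   [S → mul S]
mul mul mul mul S A zero => mul mul mul mul old A zero   [S → old]
mul mul mul mul old A zero => mul mul mul mul old old mul zero   [A → old mul]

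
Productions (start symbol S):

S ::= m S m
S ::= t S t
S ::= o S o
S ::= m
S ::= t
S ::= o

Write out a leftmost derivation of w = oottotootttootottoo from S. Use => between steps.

S=>oSo=>ooSoo=>ootStoo=>oottSttoo=>oottoSottoo=>oottotStottoo=>oottotoSotottoo=>oottotooSootottoo=>oottotootStootottoo=>oottotootttootottoo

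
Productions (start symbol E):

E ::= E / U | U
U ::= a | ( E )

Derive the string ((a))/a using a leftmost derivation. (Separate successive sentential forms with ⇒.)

E ⇒ E/U   [E ::= E / U]
E/U ⇒ U/U   [E ::= U]
U/U ⇒ (E)/U   [U ::= ( E )]
(E)/U ⇒ (U)/U   [E ::= U]
(U)/U ⇒ ((E))/U   [U ::= ( E )]
((E))/U ⇒ ((U))/U   [E ::= U]
((U))/U ⇒ ((a))/U   [U ::= a]
((a))/U ⇒ ((a))/a   [U ::= a]

E ⇒ E/U ⇒ U/U ⇒ (E)/U ⇒ (U)/U ⇒ ((E))/U ⇒ ((U))/U ⇒ ((a))/U ⇒ ((a))/a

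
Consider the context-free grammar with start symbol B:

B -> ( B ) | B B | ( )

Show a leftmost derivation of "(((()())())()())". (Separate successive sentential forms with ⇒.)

B ⇒ (B) ⇒ (BB) ⇒ (BBB) ⇒ ((B)BB) ⇒ ((BB)BB) ⇒ (((B)B)BB) ⇒ (((BB)B)BB) ⇒ (((()B)B)BB) ⇒ (((()())B)BB) ⇒ (((()())())BB) ⇒ (((()())())()B) ⇒ (((()())())()())

B ⇒ (B)   [B -> ( B )]
(B) ⇒ (BB)   [B -> B B]
(BB) ⇒ (BBB)   [B -> B B]
(BBB) ⇒ ((B)BB)   [B -> ( B )]
((B)BB) ⇒ ((BB)BB)   [B -> B B]
((BB)BB) ⇒ (((B)B)BB)   [B -> ( B )]
(((B)B)BB) ⇒ (((BB)B)BB)   [B -> B B]
(((BB)B)BB) ⇒ (((()B)B)BB)   [B -> ( )]
(((()B)B)BB) ⇒ (((()())B)BB)   [B -> ( )]
(((()())B)BB) ⇒ (((()())())BB)   [B -> ( )]
(((()())())BB) ⇒ (((()())())()B)   [B -> ( )]
(((()())())()B) ⇒ (((()())())()())   [B -> ( )]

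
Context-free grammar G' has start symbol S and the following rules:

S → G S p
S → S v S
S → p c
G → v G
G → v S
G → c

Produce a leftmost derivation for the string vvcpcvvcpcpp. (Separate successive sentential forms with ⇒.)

S ⇒ GSp ⇒ vGSp ⇒ vvGSp ⇒ vvcSp ⇒ vvcSvSp ⇒ vvcpcvSp ⇒ vvcpcvGSpp ⇒ vvcpcvvGSpp ⇒ vvcpcvvcSpp ⇒ vvcpcvvcpcpp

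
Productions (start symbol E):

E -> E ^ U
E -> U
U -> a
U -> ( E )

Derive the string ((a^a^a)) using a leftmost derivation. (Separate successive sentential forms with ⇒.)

E⇒U⇒(E)⇒(U)⇒((E))⇒((E^U))⇒((E^U^U))⇒((U^U^U))⇒((a^U^U))⇒((a^a^U))⇒((a^a^a))

E ⇒ U   [E -> U]
U ⇒ (E)   [U -> ( E )]
(E) ⇒ (U)   [E -> U]
(U) ⇒ ((E))   [U -> ( E )]
((E)) ⇒ ((E^U))   [E -> E ^ U]
((E^U)) ⇒ ((E^U^U))   [E -> E ^ U]
((E^U^U)) ⇒ ((U^U^U))   [E -> U]
((U^U^U)) ⇒ ((a^U^U))   [U -> a]
((a^U^U)) ⇒ ((a^a^U))   [U -> a]
((a^a^U)) ⇒ ((a^a^a))   [U -> a]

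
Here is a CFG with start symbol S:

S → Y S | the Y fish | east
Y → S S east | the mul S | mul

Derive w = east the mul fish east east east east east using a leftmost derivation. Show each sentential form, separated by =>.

S => Y S   [S → Y S]
Y S => S S east S   [Y → S S east]
S S east S => Y S S east S   [S → Y S]
Y S S east S => S S east S S east S   [Y → S S east]
S S east S S east S => east S east S S east S   [S → east]
east S east S S east S => east the Y fish east S S east S   [S → the Y fish]
east the Y fish east S S east S => east the mul fish east S S east S   [Y → mul]
east the mul fish east S S east S => east the mul fish east east S east S   [S → east]
east the mul fish east east S east S => east the mul fish east east east east S   [S → east]
east the mul fish east east east east S => east the mul fish east east east east east   [S → east]

S => Y S => S S east S => Y S S east S => S S east S S east S => east S east S S east S => east the Y fish east S S east S => east the mul fish east S S east S => east the mul fish east east S east S => east the mul fish east east east east S => east the mul fish east east east east east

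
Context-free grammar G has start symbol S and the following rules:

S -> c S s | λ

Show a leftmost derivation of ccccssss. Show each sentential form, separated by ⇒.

S ⇒ cSs   [S -> c S s]
cSs ⇒ ccSss   [S -> c S s]
ccSss ⇒ cccSsss   [S -> c S s]
cccSsss ⇒ ccccSssss   [S -> c S s]
ccccSssss ⇒ ccccssss   [S -> λ]

S ⇒ cSs ⇒ ccSss ⇒ cccSsss ⇒ ccccSssss ⇒ ccccssss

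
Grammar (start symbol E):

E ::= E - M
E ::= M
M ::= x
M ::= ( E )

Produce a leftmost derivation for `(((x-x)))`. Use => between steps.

E => M => (E) => (M) => ((E)) => ((M)) => (((E))) => (((E-M))) => (((M-M))) => (((x-M))) => (((x-x)))

E => M   [E ::= M]
M => (E)   [M ::= ( E )]
(E) => (M)   [E ::= M]
(M) => ((E))   [M ::= ( E )]
((E)) => ((M))   [E ::= M]
((M)) => (((E)))   [M ::= ( E )]
(((E))) => (((E-M)))   [E ::= E - M]
(((E-M))) => (((M-M)))   [E ::= M]
(((M-M))) => (((x-M)))   [M ::= x]
(((x-M))) => (((x-x)))   [M ::= x]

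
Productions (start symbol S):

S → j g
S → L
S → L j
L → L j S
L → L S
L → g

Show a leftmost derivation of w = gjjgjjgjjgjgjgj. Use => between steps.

S => Lj   [S → L j]
Lj => LSj   [L → L S]
LSj => LSSj   [L → L S]
LSSj => LjSSSj   [L → L j S]
LjSSSj => LjSjSSSj   [L → L j S]
LjSjSSSj => LjSjSjSSSj   [L → L j S]
LjSjSjSSSj => gjSjSjSSSj   [L → g]
gjSjSjSSSj => gjjgjSjSSSj   [S → j g]
gjjgjSjSSSj => gjjgjjgjSSSj   [S → j g]
gjjgjjgjSSSj => gjjgjjgjjgSSj   [S → j g]
gjjgjjgjjgSSj => gjjgjjgjjgjgSj   [S → j g]
gjjgjjgjjgjgSj => gjjgjjgjjgjgjgj   [S → j g]

S=>Lj=>LSj=>LSSj=>LjSSSj=>LjSjSSSj=>LjSjSjSSSj=>gjSjSjSSSj=>gjjgjSjSSSj=>gjjgjjgjSSSj=>gjjgjjgjjgSSj=>gjjgjjgjjgjgSj=>gjjgjjgjjgjgjgj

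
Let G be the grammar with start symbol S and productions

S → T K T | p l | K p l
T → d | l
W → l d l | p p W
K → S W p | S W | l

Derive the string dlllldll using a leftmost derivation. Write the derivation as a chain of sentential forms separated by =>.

S => TKT   [S → T K T]
TKT => dKT   [T → d]
dKT => dSWT   [K → S W]
dSWT => dTKTWT   [S → T K T]
dTKTWT => dlKTWT   [T → l]
dlKTWT => dllTWT   [K → l]
dllTWT => dlllWT   [T → l]
dlllWT => dlllldlT   [W → l d l]
dlllldlT => dlllldll   [T → l]

S => TKT => dKT => dSWT => dTKTWT => dlKTWT => dllTWT => dlllWT => dlllldlT => dlllldll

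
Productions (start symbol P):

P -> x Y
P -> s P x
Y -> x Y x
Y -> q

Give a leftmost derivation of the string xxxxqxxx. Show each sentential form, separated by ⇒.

P ⇒ xY   [P -> x Y]
xY ⇒ xxYx   [Y -> x Y x]
xxYx ⇒ xxxYxx   [Y -> x Y x]
xxxYxx ⇒ xxxxYxxx   [Y -> x Y x]
xxxxYxxx ⇒ xxxxqxxx   [Y -> q]

P ⇒ xY ⇒ xxYx ⇒ xxxYxx ⇒ xxxxYxxx ⇒ xxxxqxxx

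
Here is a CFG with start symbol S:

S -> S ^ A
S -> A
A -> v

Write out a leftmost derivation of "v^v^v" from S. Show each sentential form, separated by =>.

S => S^A   [S -> S ^ A]
S^A => S^A^A   [S -> S ^ A]
S^A^A => A^A^A   [S -> A]
A^A^A => v^A^A   [A -> v]
v^A^A => v^v^A   [A -> v]
v^v^A => v^v^v   [A -> v]

S => S^A => S^A^A => A^A^A => v^A^A => v^v^A => v^v^v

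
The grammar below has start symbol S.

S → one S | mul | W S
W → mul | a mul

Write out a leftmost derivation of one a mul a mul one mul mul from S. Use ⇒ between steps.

S ⇒ one S ⇒ one W S ⇒ one a mul S ⇒ one a mul W S ⇒ one a mul a mul S ⇒ one a mul a mul one S ⇒ one a mul a mul one W S ⇒ one a mul a mul one mul S ⇒ one a mul a mul one mul mul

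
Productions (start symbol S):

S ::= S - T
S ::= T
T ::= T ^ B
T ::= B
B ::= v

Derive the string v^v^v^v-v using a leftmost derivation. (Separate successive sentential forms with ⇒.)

S ⇒ S-T   [S ::= S - T]
S-T ⇒ T-T   [S ::= T]
T-T ⇒ T^B-T   [T ::= T ^ B]
T^B-T ⇒ T^B^B-T   [T ::= T ^ B]
T^B^B-T ⇒ T^B^B^B-T   [T ::= T ^ B]
T^B^B^B-T ⇒ B^B^B^B-T   [T ::= B]
B^B^B^B-T ⇒ v^B^B^B-T   [B ::= v]
v^B^B^B-T ⇒ v^v^B^B-T   [B ::= v]
v^v^B^B-T ⇒ v^v^v^B-T   [B ::= v]
v^v^v^B-T ⇒ v^v^v^v-T   [B ::= v]
v^v^v^v-T ⇒ v^v^v^v-B   [T ::= B]
v^v^v^v-B ⇒ v^v^v^v-v   [B ::= v]

S ⇒ S-T ⇒ T-T ⇒ T^B-T ⇒ T^B^B-T ⇒ T^B^B^B-T ⇒ B^B^B^B-T ⇒ v^B^B^B-T ⇒ v^v^B^B-T ⇒ v^v^v^B-T ⇒ v^v^v^v-T ⇒ v^v^v^v-B ⇒ v^v^v^v-v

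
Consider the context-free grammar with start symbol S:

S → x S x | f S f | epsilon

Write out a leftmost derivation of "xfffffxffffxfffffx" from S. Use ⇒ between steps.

S ⇒ xSx ⇒ xfSfx ⇒ xffSffx ⇒ xfffSfffx ⇒ xffffSffffx ⇒ xfffffSfffffx ⇒ xfffffxSxfffffx ⇒ xfffffxfSfxfffffx ⇒ xfffffxffSffxfffffx ⇒ xfffffxffffxfffffx

S ⇒ xSx   [S → x S x]
xSx ⇒ xfSfx   [S → f S f]
xfSfx ⇒ xffSffx   [S → f S f]
xffSffx ⇒ xfffSfffx   [S → f S f]
xfffSfffx ⇒ xffffSffffx   [S → f S f]
xffffSffffx ⇒ xfffffSfffffx   [S → f S f]
xfffffSfffffx ⇒ xfffffxSxfffffx   [S → x S x]
xfffffxSxfffffx ⇒ xfffffxfSfxfffffx   [S → f S f]
xfffffxfSfxfffffx ⇒ xfffffxffSffxfffffx   [S → f S f]
xfffffxffSffxfffffx ⇒ xfffffxffffxfffffx   [S → epsilon]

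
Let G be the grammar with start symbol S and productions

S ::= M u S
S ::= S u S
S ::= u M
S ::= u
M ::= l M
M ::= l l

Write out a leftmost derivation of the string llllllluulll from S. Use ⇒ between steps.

S ⇒ MuS ⇒ lMuS ⇒ llMuS ⇒ lllMuS ⇒ llllMuS ⇒ lllllMuS ⇒ llllllluS ⇒ llllllluuM ⇒ llllllluulM ⇒ llllllluulll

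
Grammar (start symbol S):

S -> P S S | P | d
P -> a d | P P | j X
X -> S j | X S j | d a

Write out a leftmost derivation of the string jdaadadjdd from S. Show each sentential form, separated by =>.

S => PSS => jXSS => jXSjSS => jdaSjSS => jdaPjSS => jdaPPjSS => jdaadPjSS => jdaadadjSS => jdaadadjdS => jdaadadjdd

S => PSS   [S -> P S S]
PSS => jXSS   [P -> j X]
jXSS => jXSjSS   [X -> X S j]
jXSjSS => jdaSjSS   [X -> d a]
jdaSjSS => jdaPjSS   [S -> P]
jdaPjSS => jdaPPjSS   [P -> P P]
jdaPPjSS => jdaadPjSS   [P -> a d]
jdaadPjSS => jdaadadjSS   [P -> a d]
jdaadadjSS => jdaadadjdS   [S -> d]
jdaadadjdS => jdaadadjdd   [S -> d]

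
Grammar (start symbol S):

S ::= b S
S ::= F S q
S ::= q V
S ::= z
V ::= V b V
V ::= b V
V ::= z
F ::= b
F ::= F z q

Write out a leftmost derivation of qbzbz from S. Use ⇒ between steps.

S ⇒ qV ⇒ qVbV ⇒ qbVbV ⇒ qbzbV ⇒ qbzbz

S ⇒ qV   [S ::= q V]
qV ⇒ qVbV   [V ::= V b V]
qVbV ⇒ qbVbV   [V ::= b V]
qbVbV ⇒ qbzbV   [V ::= z]
qbzbV ⇒ qbzbz   [V ::= z]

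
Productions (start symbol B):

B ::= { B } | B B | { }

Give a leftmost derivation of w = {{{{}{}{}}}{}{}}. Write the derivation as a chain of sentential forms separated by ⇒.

B ⇒ {B} ⇒ {BB} ⇒ {BBB} ⇒ {{B}BB} ⇒ {{{B}}BB} ⇒ {{{BB}}BB} ⇒ {{{BBB}}BB} ⇒ {{{{}BB}}BB} ⇒ {{{{}{}B}}BB} ⇒ {{{{}{}{}}}BB} ⇒ {{{{}{}{}}}{}B} ⇒ {{{{}{}{}}}{}{}}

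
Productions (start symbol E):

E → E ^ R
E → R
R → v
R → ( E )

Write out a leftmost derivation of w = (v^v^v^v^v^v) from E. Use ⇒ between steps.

E⇒R⇒(E)⇒(E^R)⇒(E^R^R)⇒(E^R^R^R)⇒(E^R^R^R^R)⇒(E^R^R^R^R^R)⇒(R^R^R^R^R^R)⇒(v^R^R^R^R^R)⇒(v^v^R^R^R^R)⇒(v^v^v^R^R^R)⇒(v^v^v^v^R^R)⇒(v^v^v^v^v^R)⇒(v^v^v^v^v^v)

E ⇒ R   [E → R]
R ⇒ (E)   [R → ( E )]
(E) ⇒ (E^R)   [E → E ^ R]
(E^R) ⇒ (E^R^R)   [E → E ^ R]
(E^R^R) ⇒ (E^R^R^R)   [E → E ^ R]
(E^R^R^R) ⇒ (E^R^R^R^R)   [E → E ^ R]
(E^R^R^R^R) ⇒ (E^R^R^R^R^R)   [E → E ^ R]
(E^R^R^R^R^R) ⇒ (R^R^R^R^R^R)   [E → R]
(R^R^R^R^R^R) ⇒ (v^R^R^R^R^R)   [R → v]
(v^R^R^R^R^R) ⇒ (v^v^R^R^R^R)   [R → v]
(v^v^R^R^R^R) ⇒ (v^v^v^R^R^R)   [R → v]
(v^v^v^R^R^R) ⇒ (v^v^v^v^R^R)   [R → v]
(v^v^v^v^R^R) ⇒ (v^v^v^v^v^R)   [R → v]
(v^v^v^v^v^R) ⇒ (v^v^v^v^v^v)   [R → v]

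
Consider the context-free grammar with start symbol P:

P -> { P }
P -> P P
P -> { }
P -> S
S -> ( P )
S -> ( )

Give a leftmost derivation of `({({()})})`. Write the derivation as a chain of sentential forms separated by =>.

P => S   [P -> S]
S => (P)   [S -> ( P )]
(P) => ({P})   [P -> { P }]
({P}) => ({S})   [P -> S]
({S}) => ({(P)})   [S -> ( P )]
({(P)}) => ({({P})})   [P -> { P }]
({({P})}) => ({({S})})   [P -> S]
({({S})}) => ({({()})})   [S -> ( )]

P => S => (P) => ({P}) => ({S}) => ({(P)}) => ({({P})}) => ({({S})}) => ({({()})})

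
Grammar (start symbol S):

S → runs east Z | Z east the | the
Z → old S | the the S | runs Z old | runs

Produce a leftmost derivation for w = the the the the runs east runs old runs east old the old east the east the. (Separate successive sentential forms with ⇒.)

S ⇒ Z east the   [S → Z east the]
Z east the ⇒ the the S east the   [Z → the the S]
the the S east the ⇒ the the Z east the east the   [S → Z east the]
the the Z east the east the ⇒ the the the the S east the east the   [Z → the the S]
the the the the S east the east the ⇒ the the the the runs east Z east the east the   [S → runs east Z]
the the the the runs east Z east the east the ⇒ the the the the runs east runs Z old east the east the   [Z → runs Z old]
the the the the runs east runs Z old east the east the ⇒ the the the the runs east runs old S old east the east the   [Z → old S]
the the the the runs east runs old S old east the east the ⇒ the the the the runs east runs old runs east Z old east the east the   [S → runs east Z]
the the the the runs east runs old runs east Z old east the east the ⇒ the the the the runs east runs old runs east old S old east the east the   [Z → old S]
the the the the runs east runs old runs east old S old east the east the ⇒ the the the the runs east runs old runs east old the old east the east the   [S → the]

S ⇒ Z east the ⇒ the the S east the ⇒ the the Z east the east the ⇒ the the the the S east the east the ⇒ the the the the runs east Z east the east the ⇒ the the the the runs east runs Z old east the east the ⇒ the the the the runs east runs old S old east the east the ⇒ the the the the runs east runs old runs east Z old east the east the ⇒ the the the the runs east runs old runs east old S old east the east the ⇒ the the the the runs east runs old runs east old the old east the east the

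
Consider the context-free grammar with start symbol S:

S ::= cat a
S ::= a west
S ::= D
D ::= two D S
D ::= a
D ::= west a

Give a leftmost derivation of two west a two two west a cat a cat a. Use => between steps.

S => D => two D S => two west a S => two west a D => two west a two D S => two west a two two D S S => two west a two two west a S S => two west a two two west a cat a S => two west a two two west a cat a cat a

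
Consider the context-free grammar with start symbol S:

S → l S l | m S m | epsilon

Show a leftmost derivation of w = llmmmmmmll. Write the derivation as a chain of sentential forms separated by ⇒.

S ⇒ lSl   [S → l S l]
lSl ⇒ llSll   [S → l S l]
llSll ⇒ llmSmll   [S → m S m]
llmSmll ⇒ llmmSmmll   [S → m S m]
llmmSmmll ⇒ llmmmSmmmll   [S → m S m]
llmmmSmmmll ⇒ llmmmmmmll   [S → epsilon]

S ⇒ lSl ⇒ llSll ⇒ llmSmll ⇒ llmmSmmll ⇒ llmmmSmmmll ⇒ llmmmmmmll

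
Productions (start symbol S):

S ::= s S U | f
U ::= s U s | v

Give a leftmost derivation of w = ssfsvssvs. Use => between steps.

S => sSU   [S ::= s S U]
sSU => ssSUU   [S ::= s S U]
ssSUU => ssfUU   [S ::= f]
ssfUU => ssfsUsU   [U ::= s U s]
ssfsUsU => ssfsvsU   [U ::= v]
ssfsvsU => ssfsvssUs   [U ::= s U s]
ssfsvssUs => ssfsvssvs   [U ::= v]

S => sSU => ssSUU => ssfUU => ssfsUsU => ssfsvsU => ssfsvssUs => ssfsvssvs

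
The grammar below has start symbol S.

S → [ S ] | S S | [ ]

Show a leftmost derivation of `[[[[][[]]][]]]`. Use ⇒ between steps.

S⇒[S]⇒[[S]]⇒[[SS]]⇒[[[S]S]]⇒[[[SS]S]]⇒[[[[]S]S]]⇒[[[[][S]]S]]⇒[[[[][[]]]S]]⇒[[[[][[]]][]]]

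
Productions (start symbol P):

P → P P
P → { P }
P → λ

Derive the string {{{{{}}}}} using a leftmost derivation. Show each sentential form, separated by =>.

P => PP => PPP => {P}PP => {{P}}PP => {{{P}}}PP => {{{{P}}}}PP => {{{{{P}}}}}PP => {{{{{}}}}}PP => {{{{{}}}}}P => {{{{{}}}}}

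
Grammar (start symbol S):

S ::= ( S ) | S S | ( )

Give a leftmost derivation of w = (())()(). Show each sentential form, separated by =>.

S => SS => SSS => (S)SS => (())SS => (())()S => (())()()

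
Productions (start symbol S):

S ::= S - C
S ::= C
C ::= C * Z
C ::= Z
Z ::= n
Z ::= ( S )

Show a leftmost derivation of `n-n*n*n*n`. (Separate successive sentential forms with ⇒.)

S ⇒ S-C   [S ::= S - C]
S-C ⇒ C-C   [S ::= C]
C-C ⇒ Z-C   [C ::= Z]
Z-C ⇒ n-C   [Z ::= n]
n-C ⇒ n-C*Z   [C ::= C * Z]
n-C*Z ⇒ n-C*Z*Z   [C ::= C * Z]
n-C*Z*Z ⇒ n-C*Z*Z*Z   [C ::= C * Z]
n-C*Z*Z*Z ⇒ n-Z*Z*Z*Z   [C ::= Z]
n-Z*Z*Z*Z ⇒ n-n*Z*Z*Z   [Z ::= n]
n-n*Z*Z*Z ⇒ n-n*n*Z*Z   [Z ::= n]
n-n*n*Z*Z ⇒ n-n*n*n*Z   [Z ::= n]
n-n*n*n*Z ⇒ n-n*n*n*n   [Z ::= n]

S ⇒ S-C ⇒ C-C ⇒ Z-C ⇒ n-C ⇒ n-C*Z ⇒ n-C*Z*Z ⇒ n-C*Z*Z*Z ⇒ n-Z*Z*Z*Z ⇒ n-n*Z*Z*Z ⇒ n-n*n*Z*Z ⇒ n-n*n*n*Z ⇒ n-n*n*n*n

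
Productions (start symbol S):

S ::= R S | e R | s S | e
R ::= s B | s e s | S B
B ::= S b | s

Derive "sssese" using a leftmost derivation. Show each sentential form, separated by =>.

S => RS   [S ::= R S]
RS => sBS   [R ::= s B]
sBS => ssS   [B ::= s]
ssS => ssRS   [S ::= R S]
ssRS => sssesS   [R ::= s e s]
sssesS => sssese   [S ::= e]

S => RS => sBS => ssS => ssRS => sssesS => sssese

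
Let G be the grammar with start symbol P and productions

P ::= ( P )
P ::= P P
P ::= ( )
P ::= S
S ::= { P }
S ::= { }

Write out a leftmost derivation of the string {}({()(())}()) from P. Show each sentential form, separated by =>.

P => PP   [P ::= P P]
PP => SP   [P ::= S]
SP => {}P   [S ::= { }]
{}P => {}(P)   [P ::= ( P )]
{}(P) => {}(PP)   [P ::= P P]
{}(PP) => {}(SP)   [P ::= S]
{}(SP) => {}({P}P)   [S ::= { P }]
{}({P}P) => {}({PP}P)   [P ::= P P]
{}({PP}P) => {}({()P}P)   [P ::= ( )]
{}({()P}P) => {}({()(P)}P)   [P ::= ( P )]
{}({()(P)}P) => {}({()(())}P)   [P ::= ( )]
{}({()(())}P) => {}({()(())}())   [P ::= ( )]

P=>PP=>SP=>{}P=>{}(P)=>{}(PP)=>{}(SP)=>{}({P}P)=>{}({PP}P)=>{}({()P}P)=>{}({()(P)}P)=>{}({()(())}P)=>{}({()(())}())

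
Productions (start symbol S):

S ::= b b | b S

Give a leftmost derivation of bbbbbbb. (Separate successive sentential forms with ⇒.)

S ⇒ bS   [S ::= b S]
bS ⇒ bbS   [S ::= b S]
bbS ⇒ bbbS   [S ::= b S]
bbbS ⇒ bbbbS   [S ::= b S]
bbbbS ⇒ bbbbbS   [S ::= b S]
bbbbbS ⇒ bbbbbbb   [S ::= b b]

S ⇒ bS ⇒ bbS ⇒ bbbS ⇒ bbbbS ⇒ bbbbbS ⇒ bbbbbbb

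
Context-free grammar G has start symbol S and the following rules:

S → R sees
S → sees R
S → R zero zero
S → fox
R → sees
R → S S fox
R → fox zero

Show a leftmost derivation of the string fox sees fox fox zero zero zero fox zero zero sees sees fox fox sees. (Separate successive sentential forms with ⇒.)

S ⇒ R sees ⇒ S S fox sees ⇒ fox S fox sees ⇒ fox sees R fox sees ⇒ fox sees S S fox fox sees ⇒ fox sees R zero zero S fox fox sees ⇒ fox sees S S fox zero zero S fox fox sees ⇒ fox sees fox S fox zero zero S fox fox sees ⇒ fox sees fox R zero zero fox zero zero S fox fox sees ⇒ fox sees fox fox zero zero zero fox zero zero S fox fox sees ⇒ fox sees fox fox zero zero zero fox zero zero R sees fox fox sees ⇒ fox sees fox fox zero zero zero fox zero zero sees sees fox fox sees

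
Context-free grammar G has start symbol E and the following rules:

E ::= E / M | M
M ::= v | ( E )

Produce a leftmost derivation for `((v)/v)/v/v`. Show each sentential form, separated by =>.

E => E/M => E/M/M => M/M/M => (E)/M/M => (E/M)/M/M => (M/M)/M/M => ((E)/M)/M/M => ((M)/M)/M/M => ((v)/M)/M/M => ((v)/v)/M/M => ((v)/v)/v/M => ((v)/v)/v/v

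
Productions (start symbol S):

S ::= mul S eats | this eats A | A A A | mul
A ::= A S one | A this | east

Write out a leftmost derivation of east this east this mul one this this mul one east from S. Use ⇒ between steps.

S ⇒ A A A ⇒ A this A A ⇒ east this A A ⇒ east this A S one A ⇒ east this A this S one A ⇒ east this A this this S one A ⇒ east this A S one this this S one A ⇒ east this A this S one this this S one A ⇒ east this east this S one this this S one A ⇒ east this east this mul one this this S one A ⇒ east this east this mul one this this mul one A ⇒ east this east this mul one this this mul one east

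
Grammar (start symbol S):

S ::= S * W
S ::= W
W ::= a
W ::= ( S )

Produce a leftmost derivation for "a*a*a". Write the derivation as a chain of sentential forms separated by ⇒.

S ⇒ S*W ⇒ S*W*W ⇒ W*W*W ⇒ a*W*W ⇒ a*a*W ⇒ a*a*a

S ⇒ S*W   [S ::= S * W]
S*W ⇒ S*W*W   [S ::= S * W]
S*W*W ⇒ W*W*W   [S ::= W]
W*W*W ⇒ a*W*W   [W ::= a]
a*W*W ⇒ a*a*W   [W ::= a]
a*a*W ⇒ a*a*a   [W ::= a]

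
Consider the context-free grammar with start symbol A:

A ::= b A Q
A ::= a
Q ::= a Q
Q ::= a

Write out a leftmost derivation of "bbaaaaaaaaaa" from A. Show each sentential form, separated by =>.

A => bAQ => bbAQQ => bbaQQ => bbaaQQ => bbaaaQ => bbaaaaQ => bbaaaaaQ => bbaaaaaaQ => bbaaaaaaaQ => bbaaaaaaaaQ => bbaaaaaaaaaQ => bbaaaaaaaaaa

A => bAQ   [A ::= b A Q]
bAQ => bbAQQ   [A ::= b A Q]
bbAQQ => bbaQQ   [A ::= a]
bbaQQ => bbaaQQ   [Q ::= a Q]
bbaaQQ => bbaaaQ   [Q ::= a]
bbaaaQ => bbaaaaQ   [Q ::= a Q]
bbaaaaQ => bbaaaaaQ   [Q ::= a Q]
bbaaaaaQ => bbaaaaaaQ   [Q ::= a Q]
bbaaaaaaQ => bbaaaaaaaQ   [Q ::= a Q]
bbaaaaaaaQ => bbaaaaaaaaQ   [Q ::= a Q]
bbaaaaaaaaQ => bbaaaaaaaaaQ   [Q ::= a Q]
bbaaaaaaaaaQ => bbaaaaaaaaaa   [Q ::= a]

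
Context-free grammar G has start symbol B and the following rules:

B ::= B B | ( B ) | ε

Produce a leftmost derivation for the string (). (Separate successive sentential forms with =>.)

B => BB   [B ::= B B]
BB => BBB   [B ::= B B]
BBB => (B)BB   [B ::= ( B )]
(B)BB => ()BB   [B ::= ε]
()BB => ()B   [B ::= ε]
()B => ()   [B ::= ε]

B => BB => BBB => (B)BB => ()BB => ()B => ()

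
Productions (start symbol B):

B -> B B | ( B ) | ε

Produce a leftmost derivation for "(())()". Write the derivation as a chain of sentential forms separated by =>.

B=>BB=>BBB=>(B)BB=>(BB)BB=>((B)B)BB=>(()B)BB=>(())BB=>(())(B)B=>(())()B=>(())()

B => BB   [B -> B B]
BB => BBB   [B -> B B]
BBB => (B)BB   [B -> ( B )]
(B)BB => (BB)BB   [B -> B B]
(BB)BB => ((B)B)BB   [B -> ( B )]
((B)B)BB => (()B)BB   [B -> ε]
(()B)BB => (())BB   [B -> ε]
(())BB => (())(B)B   [B -> ( B )]
(())(B)B => (())()B   [B -> ε]
(())()B => (())()   [B -> ε]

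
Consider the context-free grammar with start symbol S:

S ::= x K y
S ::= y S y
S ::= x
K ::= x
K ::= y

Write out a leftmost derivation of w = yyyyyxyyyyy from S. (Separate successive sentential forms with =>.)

S => ySy   [S ::= y S y]
ySy => yySyy   [S ::= y S y]
yySyy => yyySyyy   [S ::= y S y]
yyySyyy => yyyySyyyy   [S ::= y S y]
yyyySyyyy => yyyyySyyyyy   [S ::= y S y]
yyyyySyyyyy => yyyyyxyyyyy   [S ::= x]

S=>ySy=>yySyy=>yyySyyy=>yyyySyyyy=>yyyyySyyyyy=>yyyyyxyyyyy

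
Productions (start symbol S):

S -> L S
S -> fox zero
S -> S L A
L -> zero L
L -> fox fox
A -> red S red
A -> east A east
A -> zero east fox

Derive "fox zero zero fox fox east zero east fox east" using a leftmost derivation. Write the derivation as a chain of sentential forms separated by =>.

S => S L A   [S -> S L A]
S L A => fox zero L A   [S -> fox zero]
fox zero L A => fox zero zero L A   [L -> zero L]
fox zero zero L A => fox zero zero fox fox A   [L -> fox fox]
fox zero zero fox fox A => fox zero zero fox fox east A east   [A -> east A east]
fox zero zero fox fox east A east => fox zero zero fox fox east zero east fox east   [A -> zero east fox]

S => S L A => fox zero L A => fox zero zero L A => fox zero zero fox fox A => fox zero zero fox fox east A east => fox zero zero fox fox east zero east fox east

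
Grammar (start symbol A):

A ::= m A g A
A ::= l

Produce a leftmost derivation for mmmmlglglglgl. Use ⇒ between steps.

A⇒mAgA⇒mmAgAgA⇒mmmAgAgAgA⇒mmmmAgAgAgAgA⇒mmmmlgAgAgAgA⇒mmmmlglgAgAgA⇒mmmmlglglgAgA⇒mmmmlglglglgA⇒mmmmlglglglgl

A ⇒ mAgA   [A ::= m A g A]
mAgA ⇒ mmAgAgA   [A ::= m A g A]
mmAgAgA ⇒ mmmAgAgAgA   [A ::= m A g A]
mmmAgAgAgA ⇒ mmmmAgAgAgAgA   [A ::= m A g A]
mmmmAgAgAgAgA ⇒ mmmmlgAgAgAgA   [A ::= l]
mmmmlgAgAgAgA ⇒ mmmmlglgAgAgA   [A ::= l]
mmmmlglgAgAgA ⇒ mmmmlglglgAgA   [A ::= l]
mmmmlglglgAgA ⇒ mmmmlglglglgA   [A ::= l]
mmmmlglglglgA ⇒ mmmmlglglglgl   [A ::= l]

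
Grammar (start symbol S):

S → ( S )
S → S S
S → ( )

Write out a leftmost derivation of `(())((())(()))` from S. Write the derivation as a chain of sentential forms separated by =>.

S => SS   [S → S S]
SS => (S)S   [S → ( S )]
(S)S => (())S   [S → ( )]
(())S => (())(S)   [S → ( S )]
(())(S) => (())(SS)   [S → S S]
(())(SS) => (())((S)S)   [S → ( S )]
(())((S)S) => (())((())S)   [S → ( )]
(())((())S) => (())((())(S))   [S → ( S )]
(())((())(S)) => (())((())(()))   [S → ( )]

S => SS => (S)S => (())S => (())(S) => (())(SS) => (())((S)S) => (())((())S) => (())((())(S)) => (())((())(()))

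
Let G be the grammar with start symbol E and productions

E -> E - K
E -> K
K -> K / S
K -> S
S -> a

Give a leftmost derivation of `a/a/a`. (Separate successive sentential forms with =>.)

E => K => K/S => K/S/S => S/S/S => a/S/S => a/a/S => a/a/a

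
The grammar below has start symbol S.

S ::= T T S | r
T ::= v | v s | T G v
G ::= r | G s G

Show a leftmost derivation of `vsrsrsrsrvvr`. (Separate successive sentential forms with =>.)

S => TTS   [S ::= T T S]
TTS => TGvTS   [T ::= T G v]
TGvTS => vsGvTS   [T ::= v s]
vsGvTS => vsGsGvTS   [G ::= G s G]
vsGsGvTS => vsGsGsGvTS   [G ::= G s G]
vsGsGsGvTS => vsGsGsGsGvTS   [G ::= G s G]
vsGsGsGsGvTS => vsrsGsGsGvTS   [G ::= r]
vsrsGsGsGvTS => vsrsrsGsGvTS   [G ::= r]
vsrsrsGsGvTS => vsrsrsrsGvTS   [G ::= r]
vsrsrsrsGvTS => vsrsrsrsrvTS   [G ::= r]
vsrsrsrsrvTS => vsrsrsrsrvvS   [T ::= v]
vsrsrsrsrvvS => vsrsrsrsrvvr   [S ::= r]

S=>TTS=>TGvTS=>vsGvTS=>vsGsGvTS=>vsGsGsGvTS=>vsGsGsGsGvTS=>vsrsGsGsGvTS=>vsrsrsGsGvTS=>vsrsrsrsGvTS=>vsrsrsrsrvTS=>vsrsrsrsrvvS=>vsrsrsrsrvvr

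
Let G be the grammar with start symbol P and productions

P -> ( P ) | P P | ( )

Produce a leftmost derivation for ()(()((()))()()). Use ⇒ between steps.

P ⇒ PP   [P -> P P]
PP ⇒ ()P   [P -> ( )]
()P ⇒ ()(P)   [P -> ( P )]
()(P) ⇒ ()(PP)   [P -> P P]
()(PP) ⇒ ()(PPP)   [P -> P P]
()(PPP) ⇒ ()(PPPP)   [P -> P P]
()(PPPP) ⇒ ()(()PPP)   [P -> ( )]
()(()PPP) ⇒ ()(()(P)PP)   [P -> ( P )]
()(()(P)PP) ⇒ ()(()((P))PP)   [P -> ( P )]
()(()((P))PP) ⇒ ()(()((()))PP)   [P -> ( )]
()(()((()))PP) ⇒ ()(()((()))()P)   [P -> ( )]
()(()((()))()P) ⇒ ()(()((()))()())   [P -> ( )]

P ⇒ PP ⇒ ()P ⇒ ()(P) ⇒ ()(PP) ⇒ ()(PPP) ⇒ ()(PPPP) ⇒ ()(()PPP) ⇒ ()(()(P)PP) ⇒ ()(()((P))PP) ⇒ ()(()((()))PP) ⇒ ()(()((()))()P) ⇒ ()(()((()))()())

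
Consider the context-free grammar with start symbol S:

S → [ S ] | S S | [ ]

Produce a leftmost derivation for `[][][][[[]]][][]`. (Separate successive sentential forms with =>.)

S => SS   [S → S S]
SS => SSS   [S → S S]
SSS => SSSS   [S → S S]
SSSS => []SSS   [S → [ ]]
[]SSS => [][]SS   [S → [ ]]
[][]SS => [][][]S   [S → [ ]]
[][][]S => [][][]SS   [S → S S]
[][][]SS => [][][]SSS   [S → S S]
[][][]SSS => [][][][S]SS   [S → [ S ]]
[][][][S]SS => [][][][[S]]SS   [S → [ S ]]
[][][][[S]]SS => [][][][[[]]]SS   [S → [ ]]
[][][][[[]]]SS => [][][][[[]]][]S   [S → [ ]]
[][][][[[]]][]S => [][][][[[]]][][]   [S → [ ]]

S => SS => SSS => SSSS => []SSS => [][]SS => [][][]S => [][][]SS => [][][]SSS => [][][][S]SS => [][][][[S]]SS => [][][][[[]]]SS => [][][][[[]]][]S => [][][][[[]]][][]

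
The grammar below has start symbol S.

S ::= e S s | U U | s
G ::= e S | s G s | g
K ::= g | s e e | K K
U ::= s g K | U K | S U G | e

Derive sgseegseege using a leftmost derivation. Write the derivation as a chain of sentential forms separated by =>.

S => UU   [S ::= U U]
UU => UKU   [U ::= U K]
UKU => sgKKU   [U ::= s g K]
sgKKU => sgKKKU   [K ::= K K]
sgKKKU => sgKKKKU   [K ::= K K]
sgKKKKU => sgseeKKKU   [K ::= s e e]
sgseeKKKU => sgseegKKU   [K ::= g]
sgseegKKU => sgseegseeKU   [K ::= s e e]
sgseegseeKU => sgseegseegU   [K ::= g]
sgseegseegU => sgseegseege   [U ::= e]

S => UU => UKU => sgKKU => sgKKKU => sgKKKKU => sgseeKKKU => sgseegKKU => sgseegseeKU => sgseegseegU => sgseegseege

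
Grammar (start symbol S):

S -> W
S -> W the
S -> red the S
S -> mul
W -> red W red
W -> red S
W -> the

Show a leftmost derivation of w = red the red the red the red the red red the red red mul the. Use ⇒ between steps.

S ⇒ red the S ⇒ red the red the S ⇒ red the red the red the S ⇒ red the red the red the red the S ⇒ red the red the red the red the W ⇒ red the red the red the red the red S ⇒ red the red the red the red the red red the S ⇒ red the red the red the red the red red the W ⇒ red the red the red the red the red red the red S ⇒ red the red the red the red the red red the red W the ⇒ red the red the red the red the red red the red red S the ⇒ red the red the red the red the red red the red red mul the

S ⇒ red the S   [S -> red the S]
red the S ⇒ red the red the S   [S -> red the S]
red the red the S ⇒ red the red the red the S   [S -> red the S]
red the red the red the S ⇒ red the red the red the red the S   [S -> red the S]
red the red the red the red the S ⇒ red the red the red the red the W   [S -> W]
red the red the red the red the W ⇒ red the red the red the red the red S   [W -> red S]
red the red the red the red the red S ⇒ red the red the red the red the red red the S   [S -> red the S]
red the red the red the red the red red the S ⇒ red the red the red the red the red red the W   [S -> W]
red the red the red the red the red red the W ⇒ red the red the red the red the red red the red S   [W -> red S]
red the red the red the red the red red the red S ⇒ red the red the red the red the red red the red W the   [S -> W the]
red the red the red the red the red red the red W the ⇒ red the red the red the red the red red the red red S the   [W -> red S]
red the red the red the red the red red the red red S the ⇒ red the red the red the red the red red the red red mul the   [S -> mul]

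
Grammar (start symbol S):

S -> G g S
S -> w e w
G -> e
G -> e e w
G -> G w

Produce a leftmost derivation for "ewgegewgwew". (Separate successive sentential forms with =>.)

S => GgS => GwgS => ewgS => ewgGgS => ewgegS => ewgegGgS => ewgegGwgS => ewgegewgS => ewgegewgwew

S => GgS   [S -> G g S]
GgS => GwgS   [G -> G w]
GwgS => ewgS   [G -> e]
ewgS => ewgGgS   [S -> G g S]
ewgGgS => ewgegS   [G -> e]
ewgegS => ewgegGgS   [S -> G g S]
ewgegGgS => ewgegGwgS   [G -> G w]
ewgegGwgS => ewgegewgS   [G -> e]
ewgegewgS => ewgegewgwew   [S -> w e w]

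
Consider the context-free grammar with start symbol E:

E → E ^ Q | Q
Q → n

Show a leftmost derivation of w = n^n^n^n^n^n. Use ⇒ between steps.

E⇒E^Q⇒E^Q^Q⇒E^Q^Q^Q⇒E^Q^Q^Q^Q⇒E^Q^Q^Q^Q^Q⇒Q^Q^Q^Q^Q^Q⇒n^Q^Q^Q^Q^Q⇒n^n^Q^Q^Q^Q⇒n^n^n^Q^Q^Q⇒n^n^n^n^Q^Q⇒n^n^n^n^n^Q⇒n^n^n^n^n^n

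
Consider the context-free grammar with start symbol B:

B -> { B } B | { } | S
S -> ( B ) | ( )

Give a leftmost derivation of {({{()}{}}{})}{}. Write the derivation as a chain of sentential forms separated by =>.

B => {B}B => {S}B => {(B)}B => {({B}B)}B => {({{B}B}B)}B => {({{S}B}B)}B => {({{()}B}B)}B => {({{()}{}}B)}B => {({{()}{}}{})}B => {({{()}{}}{})}{}

B => {B}B   [B -> { B } B]
{B}B => {S}B   [B -> S]
{S}B => {(B)}B   [S -> ( B )]
{(B)}B => {({B}B)}B   [B -> { B } B]
{({B}B)}B => {({{B}B}B)}B   [B -> { B } B]
{({{B}B}B)}B => {({{S}B}B)}B   [B -> S]
{({{S}B}B)}B => {({{()}B}B)}B   [S -> ( )]
{({{()}B}B)}B => {({{()}{}}B)}B   [B -> { }]
{({{()}{}}B)}B => {({{()}{}}{})}B   [B -> { }]
{({{()}{}}{})}B => {({{()}{}}{})}{}   [B -> { }]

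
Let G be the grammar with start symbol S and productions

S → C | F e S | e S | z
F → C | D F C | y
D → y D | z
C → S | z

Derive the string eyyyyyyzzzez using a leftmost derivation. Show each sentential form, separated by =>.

S=>eS=>eFeS=>eDFCeS=>eyDFCeS=>eyyDFCeS=>eyyyDFCeS=>eyyyyDFCeS=>eyyyyyDFCeS=>eyyyyyyDFCeS=>eyyyyyyzFCeS=>eyyyyyyzCCeS=>eyyyyyyzzCeS=>eyyyyyyzzzeS=>eyyyyyyzzzez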